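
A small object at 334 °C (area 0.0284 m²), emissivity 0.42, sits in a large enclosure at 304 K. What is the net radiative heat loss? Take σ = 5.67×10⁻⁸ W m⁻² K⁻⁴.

Q ≈ 86.0 W

Convert: 334 °C = 607 K.
Q = εσA(T⁴ − T_s⁴). T⁴ − T_s⁴ = (607)⁴ − (304)⁴ = 1.36×10^11 − 8.54×10^9 = 1.27×10^11 K⁴.
Q = 0.42 × 5.67×10⁻⁸ × 0.0284 × 1.27×10^11 = 86.0 W.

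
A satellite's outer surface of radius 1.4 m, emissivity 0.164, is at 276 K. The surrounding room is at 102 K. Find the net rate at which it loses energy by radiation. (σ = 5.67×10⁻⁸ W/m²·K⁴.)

Q ≈ 1300 W

A = 4πr² = 4π × (1.4)² = 24.6 m².
Q = εσA(T⁴ − T_s⁴). T⁴ − T_s⁴ = (276)⁴ − (102)⁴ = 5.80×10^9 − 1.08×10^8 = 5.69×10^9 K⁴.
Q = 0.164 × 5.67×10⁻⁸ × 24.6 × 5.69×10^9 = 1300 W.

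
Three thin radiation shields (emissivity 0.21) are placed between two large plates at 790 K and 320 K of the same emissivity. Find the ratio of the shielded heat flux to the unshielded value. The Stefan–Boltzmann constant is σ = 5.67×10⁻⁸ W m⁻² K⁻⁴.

With N identical shields there are N+1 = 4 gaps in series, each with the same radiative resistance, so the flux falls to 1/(N+1) of its unshielded value.

ratio ≈ 0.250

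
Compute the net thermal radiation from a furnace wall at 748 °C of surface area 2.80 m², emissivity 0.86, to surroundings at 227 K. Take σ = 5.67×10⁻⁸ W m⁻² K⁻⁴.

Convert: 748 °C = 1021 K.
Q = εσA(T⁴ − T_s⁴). T⁴ − T_s⁴ = (1021)⁴ − (227)⁴ = 1.09×10^12 − 2.66×10^9 = 1.08×10^12 K⁴.
Q = 0.86 × 5.67×10⁻⁸ × 2.80 × 1.08×10^12 = 1.48×10^5 W.

Q ≈ 1.48×10^5 W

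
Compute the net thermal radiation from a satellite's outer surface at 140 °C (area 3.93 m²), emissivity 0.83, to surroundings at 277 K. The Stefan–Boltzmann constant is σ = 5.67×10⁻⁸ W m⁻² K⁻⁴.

Q ≈ 4290 W

Convert: 140 °C = 413 K.
Q = εσA(T⁴ − T_s⁴). T⁴ − T_s⁴ = (413)⁴ − (277)⁴ = 2.91×10^10 − 5.89×10^9 = 2.32×10^10 K⁴.
Q = 0.83 × 5.67×10⁻⁸ × 3.93 × 2.32×10^10 = 4290 W.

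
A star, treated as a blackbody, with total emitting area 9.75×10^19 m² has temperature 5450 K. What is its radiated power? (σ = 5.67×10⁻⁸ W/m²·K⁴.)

P = σAT⁴ = 5.67×10⁻⁸ × 9.75×10^19 × (5450)⁴ = 5.67×10⁻⁸ × 9.75×10^19 × 8.82×10^14.
P = 4.88×10^27 W.

P ≈ 4.88×10^27 W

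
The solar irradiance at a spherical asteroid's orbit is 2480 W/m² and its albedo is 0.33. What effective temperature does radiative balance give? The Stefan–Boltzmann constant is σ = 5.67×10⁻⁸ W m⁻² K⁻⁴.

T ≈ 293 K

Power absorbed = (1−a)S·πR²; power emitted = 4πR²σT⁴. Equating and cancelling πR²:
T = ((1−a)S / 4σ)^(1/4) = (1660 / (4 × 5.67×10⁻⁸))^(1/4) = (7.33×10^9)^(1/4).
T = 293 K.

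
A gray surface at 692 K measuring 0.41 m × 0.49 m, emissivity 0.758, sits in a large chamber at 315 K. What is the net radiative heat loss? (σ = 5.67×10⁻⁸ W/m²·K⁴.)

A = 0.41 × 0.49 = 0.201 m².
Q = εσA(T⁴ − T_s⁴). T⁴ − T_s⁴ = (692)⁴ − (315)⁴ = 2.29×10^11 − 9.85×10^9 = 2.19×10^11 K⁴.
Q = 0.758 × 5.67×10⁻⁸ × 0.201 × 2.19×10^11 = 1890 W.

Q ≈ 1890 W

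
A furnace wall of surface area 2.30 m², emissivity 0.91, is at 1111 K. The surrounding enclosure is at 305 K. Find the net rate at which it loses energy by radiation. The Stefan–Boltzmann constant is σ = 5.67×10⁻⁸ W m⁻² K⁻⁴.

Q ≈ 1.80×10^5 W

Q = εσA(T⁴ − T_s⁴). T⁴ − T_s⁴ = (1111)⁴ − (305)⁴ = 1.52×10^12 − 8.65×10^9 = 1.51×10^12 K⁴.
Q = 0.91 × 5.67×10⁻⁸ × 2.30 × 1.51×10^12 = 1.80×10^5 W.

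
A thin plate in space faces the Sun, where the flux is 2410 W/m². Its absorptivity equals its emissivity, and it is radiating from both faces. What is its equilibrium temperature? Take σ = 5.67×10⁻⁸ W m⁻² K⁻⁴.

T ≈ 382 K

Absorbed flux αS = emitted flux 2εσT⁴ per unit area; with α = ε this gives T = (S/2σ)^(1/4).
T = (2410 / (2 × 5.67×10⁻⁸))^(1/4) = (2.13×10^10)^(1/4).
T = 382 K.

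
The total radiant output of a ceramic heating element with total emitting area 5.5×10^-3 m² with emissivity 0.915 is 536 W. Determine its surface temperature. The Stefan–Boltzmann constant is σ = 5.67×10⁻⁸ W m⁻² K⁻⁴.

T ≈ 1170 K

From P = εσAT⁴, T = (P / εσA)^(1/4) = (536 / (0.915 × 5.67×10⁻⁸ × 5.50×10^-3))^(1/4).
T = (1.88×10^12)^(1/4) = 1170 K.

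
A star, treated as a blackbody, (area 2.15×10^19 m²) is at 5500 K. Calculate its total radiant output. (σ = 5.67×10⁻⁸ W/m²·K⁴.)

P = σAT⁴ = 5.67×10⁻⁸ × 2.15×10^19 × (5500)⁴ = 5.67×10⁻⁸ × 2.15×10^19 × 9.15×10^14.
P = 1.12×10^27 W.

P ≈ 1.12×10^27 W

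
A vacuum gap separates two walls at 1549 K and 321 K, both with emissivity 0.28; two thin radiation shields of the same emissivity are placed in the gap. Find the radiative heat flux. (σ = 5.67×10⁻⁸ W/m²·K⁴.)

q ≈ 17700 W/m²

Each of the 3 gaps contributes resistance (2/ε − 1) = 2/0.28 − 1 = 6.143; total = 18.43.
q = σ(T₁⁴ − T₂⁴) / 18.43 = 5.67×10⁻⁸ × 5.75×10^12 / 18.43 = 17700 W/m².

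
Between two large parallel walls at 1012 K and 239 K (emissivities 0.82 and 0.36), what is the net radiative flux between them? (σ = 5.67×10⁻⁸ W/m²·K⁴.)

For two large parallel gray plates, q = σ(T₁⁴ − T₂⁴) / (1/ε₁ + 1/ε₂ − 1).
1/ε₁ + 1/ε₂ − 1 = 1/0.82 + 1/0.36 − 1 = 2.997.
T₁⁴ − T₂⁴ = 1.05×10^12 − 3.26×10^9 = 1.05×10^12 K⁴.
q = 5.67×10⁻⁸ × 1.05×10^12 / 2.997 = 19800 W/m².

q ≈ 19800 W/m²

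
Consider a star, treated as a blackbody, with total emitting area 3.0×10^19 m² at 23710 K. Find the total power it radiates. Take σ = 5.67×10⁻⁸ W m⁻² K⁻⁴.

P ≈ 5.38×10^29 W

P = σAT⁴ = 5.67×10⁻⁸ × 3.00×10^19 × (23710)⁴ = 5.67×10⁻⁸ × 3.00×10^19 × 3.16×10^17.
P = 5.38×10^29 W.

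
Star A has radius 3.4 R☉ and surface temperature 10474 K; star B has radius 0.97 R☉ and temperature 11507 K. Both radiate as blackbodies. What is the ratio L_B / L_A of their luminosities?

L = 4πR²σT⁴ ∝ R²T⁴, so L_B/L_A = (0.97/3.4)² × (11507/10474)⁴ = 0.0814 × 1.46 = 0.119.

L_B/L_A ≈ 0.119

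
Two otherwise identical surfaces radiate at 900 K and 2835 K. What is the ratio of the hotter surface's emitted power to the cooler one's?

P ∝ T⁴, so the ratio is (2835/900)⁴ = (3.150)⁴ = 98.5.

ratio ≈ 98.5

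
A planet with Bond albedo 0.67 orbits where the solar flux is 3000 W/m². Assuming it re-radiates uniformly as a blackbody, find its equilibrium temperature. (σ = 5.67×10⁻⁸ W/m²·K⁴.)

Power absorbed = (1−a)S·πR²; power emitted = 4πR²σT⁴. Equating and cancelling πR²:
T = ((1−a)S / 4σ)^(1/4) = (990 / (4 × 5.67×10⁻⁸))^(1/4) = (4.37×10^9)^(1/4).
T = 257 K.

T ≈ 257 K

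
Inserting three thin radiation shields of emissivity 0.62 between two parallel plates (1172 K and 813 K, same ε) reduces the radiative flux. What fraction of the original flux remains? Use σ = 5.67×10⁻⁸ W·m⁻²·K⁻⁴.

ratio ≈ 0.250

With N identical shields there are N+1 = 4 gaps in series, each with the same radiative resistance, so the flux falls to 1/(N+1) of its unshielded value.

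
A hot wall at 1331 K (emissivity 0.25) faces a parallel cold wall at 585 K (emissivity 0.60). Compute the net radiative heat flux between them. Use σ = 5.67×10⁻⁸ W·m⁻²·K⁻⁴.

For two large parallel gray plates, q = σ(T₁⁴ − T₂⁴) / (1/ε₁ + 1/ε₂ − 1).
1/ε₁ + 1/ε₂ − 1 = 1/0.25 + 1/0.60 − 1 = 4.667.
T₁⁴ − T₂⁴ = 3.14×10^12 − 1.17×10^11 = 3.02×10^12 K⁴.
q = 5.67×10⁻⁸ × 3.02×10^12 / 4.667 = 36700 W/m².

q ≈ 36700 W/m²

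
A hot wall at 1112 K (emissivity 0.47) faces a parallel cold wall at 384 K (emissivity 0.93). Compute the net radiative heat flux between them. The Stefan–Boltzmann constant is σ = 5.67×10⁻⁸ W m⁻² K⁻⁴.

q ≈ 38800 W/m²

For two large parallel gray plates, q = σ(T₁⁴ − T₂⁴) / (1/ε₁ + 1/ε₂ − 1).
1/ε₁ + 1/ε₂ − 1 = 1/0.47 + 1/0.93 − 1 = 2.203.
T₁⁴ − T₂⁴ = 1.53×10^12 − 2.17×10^10 = 1.51×10^12 K⁴.
q = 5.67×10⁻⁸ × 1.51×10^12 / 2.203 = 38800 W/m².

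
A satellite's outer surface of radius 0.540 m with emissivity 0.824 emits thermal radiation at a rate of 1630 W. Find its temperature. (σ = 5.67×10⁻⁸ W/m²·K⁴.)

T ≈ 312 K

A = 4πr² = 4π × (0.540)² = 3.66 m².
From P = εσAT⁴, T = (P / εσA)^(1/4) = (1630 / (0.824 × 5.67×10⁻⁸ × 3.66))^(1/4).
T = (9.52×10^9)^(1/4) = 312 K.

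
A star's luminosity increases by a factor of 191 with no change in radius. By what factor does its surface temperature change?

factor ≈ 3.72

P ∝ T⁴ ⇒ T ∝ P^(1/4), so T scales by (191)^(1/4) = 3.72.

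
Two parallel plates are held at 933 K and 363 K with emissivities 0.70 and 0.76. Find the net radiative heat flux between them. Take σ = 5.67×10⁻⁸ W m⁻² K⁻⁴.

q ≈ 24100 W/m²

For two large parallel gray plates, q = σ(T₁⁴ − T₂⁴) / (1/ε₁ + 1/ε₂ − 1).
1/ε₁ + 1/ε₂ − 1 = 1/0.70 + 1/0.76 − 1 = 1.744.
T₁⁴ − T₂⁴ = 7.58×10^11 − 1.74×10^10 = 7.40×10^11 K⁴.
q = 5.67×10⁻⁸ × 7.40×10^11 / 1.744 = 24100 W/m².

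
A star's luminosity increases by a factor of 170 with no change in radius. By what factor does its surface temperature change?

P ∝ T⁴ ⇒ T ∝ P^(1/4), so T scales by (170)^(1/4) = 3.61.

factor ≈ 3.61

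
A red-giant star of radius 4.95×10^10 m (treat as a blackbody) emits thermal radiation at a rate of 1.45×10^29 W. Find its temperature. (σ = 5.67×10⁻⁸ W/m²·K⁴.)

A = 4πr² = 4π × (4.95×10^10)² = 3.08×10^22 m².
From P = σAT⁴, T = (P / σA)^(1/4) = (1.45×10^29 / (5.67×10⁻⁸ × 3.08×10^22))^(1/4).
T = (8.31×10^13)^(1/4) = 3020 K.

T ≈ 3020 K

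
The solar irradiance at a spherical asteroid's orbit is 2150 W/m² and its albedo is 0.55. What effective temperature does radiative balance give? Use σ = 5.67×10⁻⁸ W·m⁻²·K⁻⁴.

T ≈ 256 K

Power absorbed = (1−a)S·πR²; power emitted = 4πR²σT⁴. Equating and cancelling πR²:
T = ((1−a)S / 4σ)^(1/4) = (967 / (4 × 5.67×10⁻⁸))^(1/4) = (4.27×10^9)^(1/4).
T = 256 K.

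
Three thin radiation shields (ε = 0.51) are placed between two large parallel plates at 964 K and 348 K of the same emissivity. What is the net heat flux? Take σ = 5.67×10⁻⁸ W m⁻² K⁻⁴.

Each of the 4 gaps contributes resistance (2/ε − 1) = 2/0.51 − 1 = 2.922; total = 11.69.
q = σ(T₁⁴ − T₂⁴) / 11.69 = 5.67×10⁻⁸ × 8.49×10^11 / 11.69 = 4120 W/m².

q ≈ 4120 W/m²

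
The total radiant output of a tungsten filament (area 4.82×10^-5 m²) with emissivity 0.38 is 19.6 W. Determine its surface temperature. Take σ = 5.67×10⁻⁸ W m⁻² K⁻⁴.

From P = εσAT⁴, T = (P / εσA)^(1/4) = (19.6 / (0.38 × 5.67×10⁻⁸ × 4.82×10^-5))^(1/4).
T = (1.89×10^13)^(1/4) = 2080 K.

T ≈ 2080 K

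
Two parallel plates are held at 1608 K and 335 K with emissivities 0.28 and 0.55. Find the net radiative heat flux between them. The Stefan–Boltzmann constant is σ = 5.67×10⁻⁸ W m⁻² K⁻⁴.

q ≈ 86200 W/m²

For two large parallel gray plates, q = σ(T₁⁴ − T₂⁴) / (1/ε₁ + 1/ε₂ − 1).
1/ε₁ + 1/ε₂ − 1 = 1/0.28 + 1/0.55 − 1 = 4.390.
T₁⁴ − T₂⁴ = 6.69×10^12 − 1.26×10^10 = 6.67×10^12 K⁴.
q = 5.67×10⁻⁸ × 6.67×10^12 / 4.390 = 86200 W/m².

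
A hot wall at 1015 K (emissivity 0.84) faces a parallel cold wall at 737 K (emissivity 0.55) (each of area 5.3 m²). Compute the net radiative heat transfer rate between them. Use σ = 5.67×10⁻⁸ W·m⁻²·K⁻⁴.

Q ≈ 1.15×10^5 W

For two large parallel gray plates, q = σ(T₁⁴ − T₂⁴) / (1/ε₁ + 1/ε₂ − 1).
1/ε₁ + 1/ε₂ − 1 = 1/0.84 + 1/0.55 − 1 = 2.009.
T₁⁴ − T₂⁴ = 1.06×10^12 − 2.95×10^11 = 7.66×10^11 K⁴.
q = 5.67×10⁻⁸ × 7.66×10^11 / 2.009 = 21600 W/m².
Q = q·A = 21600 × 5.3 = 1.15×10^5 W.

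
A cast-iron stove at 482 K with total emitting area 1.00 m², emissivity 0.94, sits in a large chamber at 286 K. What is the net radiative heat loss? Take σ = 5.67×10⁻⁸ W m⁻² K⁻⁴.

Q = εσA(T⁴ − T_s⁴). T⁴ − T_s⁴ = (482)⁴ − (286)⁴ = 5.40×10^10 − 6.69×10^9 = 4.73×10^10 K⁴.
Q = 0.94 × 5.67×10⁻⁸ × 1.00 × 4.73×10^10 = 2520 W.

Q ≈ 2520 W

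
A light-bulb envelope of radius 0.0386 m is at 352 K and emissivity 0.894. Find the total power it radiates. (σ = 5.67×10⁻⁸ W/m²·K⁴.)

A = 4πr² = 4π × (0.0386)² = 0.0187 m².
Stefan–Boltzmann: P = εσAT⁴ = 0.894 × 5.67×10⁻⁸ × 0.0187 × (352)⁴ = 0.894 × 5.67×10⁻⁸ × 0.0187 × 1.54×10^10.
P = 14.6 W.

P ≈ 14.6 W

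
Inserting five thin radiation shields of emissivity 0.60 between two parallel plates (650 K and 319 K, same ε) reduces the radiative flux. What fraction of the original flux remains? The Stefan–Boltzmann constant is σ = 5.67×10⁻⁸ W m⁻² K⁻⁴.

ratio ≈ 0.167

With N identical shields there are N+1 = 6 gaps in series, each with the same radiative resistance, so the flux falls to 1/(N+1) of its unshielded value.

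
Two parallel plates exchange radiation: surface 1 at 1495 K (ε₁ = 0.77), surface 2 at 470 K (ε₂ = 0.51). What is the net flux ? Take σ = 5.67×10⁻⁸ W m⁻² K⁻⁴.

q ≈ 1.24×10^5 W/m²

For two large parallel gray plates, q = σ(T₁⁴ − T₂⁴) / (1/ε₁ + 1/ε₂ − 1).
1/ε₁ + 1/ε₂ − 1 = 1/0.77 + 1/0.51 − 1 = 2.259.
T₁⁴ − T₂⁴ = 5.00×10^12 − 4.88×10^10 = 4.95×10^12 K⁴.
q = 5.67×10⁻⁸ × 4.95×10^12 / 2.259 = 1.24×10^5 W/m².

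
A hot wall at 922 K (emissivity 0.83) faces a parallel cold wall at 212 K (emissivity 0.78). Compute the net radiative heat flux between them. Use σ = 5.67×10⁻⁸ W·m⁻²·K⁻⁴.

q ≈ 27500 W/m²

For two large parallel gray plates, q = σ(T₁⁴ − T₂⁴) / (1/ε₁ + 1/ε₂ − 1).
1/ε₁ + 1/ε₂ − 1 = 1/0.83 + 1/0.78 − 1 = 1.487.
T₁⁴ − T₂⁴ = 7.23×10^11 − 2.02×10^9 = 7.21×10^11 K⁴.
q = 5.67×10⁻⁸ × 7.21×10^11 / 1.487 = 27500 W/m².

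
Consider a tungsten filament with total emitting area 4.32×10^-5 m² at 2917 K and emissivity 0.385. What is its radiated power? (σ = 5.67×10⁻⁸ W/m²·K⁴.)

Stefan–Boltzmann: P = εσAT⁴ = 0.385 × 5.67×10⁻⁸ × 4.32×10^-5 × (2917)⁴ = 0.385 × 5.67×10⁻⁸ × 4.32×10^-5 × 7.24×10^13.
P = 68.3 W.

P ≈ 68.3 W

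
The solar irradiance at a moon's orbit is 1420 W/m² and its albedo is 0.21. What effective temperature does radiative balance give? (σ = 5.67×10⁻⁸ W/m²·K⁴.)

T ≈ 265 K

Power absorbed = (1−a)S·πR²; power emitted = 4πR²σT⁴. Equating and cancelling πR²:
T = ((1−a)S / 4σ)^(1/4) = (1120 / (4 × 5.67×10⁻⁸))^(1/4) = (4.95×10^9)^(1/4).
T = 265 K.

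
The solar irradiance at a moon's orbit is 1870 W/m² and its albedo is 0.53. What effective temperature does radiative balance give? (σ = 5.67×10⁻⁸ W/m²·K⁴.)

Power absorbed = (1−a)S·πR²; power emitted = 4πR²σT⁴. Equating and cancelling πR²:
T = ((1−a)S / 4σ)^(1/4) = (879 / (4 × 5.67×10⁻⁸))^(1/4) = (3.88×10^9)^(1/4).
T = 250 K.

T ≈ 250 K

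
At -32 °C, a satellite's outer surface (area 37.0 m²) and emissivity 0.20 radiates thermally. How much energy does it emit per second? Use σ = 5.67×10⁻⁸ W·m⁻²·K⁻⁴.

P ≈ 1420 W

-32 °C = 241 K.
P = εσAT⁴ = 0.20 × 5.67×10⁻⁸ × 37.0 × (241)⁴ = 0.20 × 5.67×10⁻⁸ × 37.0 × 3.37×10^9.
P = 1420 W.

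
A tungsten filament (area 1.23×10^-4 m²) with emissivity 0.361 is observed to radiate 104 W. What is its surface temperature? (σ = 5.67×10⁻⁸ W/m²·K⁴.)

From P = εσAT⁴, T = (P / εσA)^(1/4) = (104 / (0.361 × 5.67×10⁻⁸ × 1.23×10^-4))^(1/4).
T = (4.13×10^13)^(1/4) = 2540 K.

T ≈ 2540 K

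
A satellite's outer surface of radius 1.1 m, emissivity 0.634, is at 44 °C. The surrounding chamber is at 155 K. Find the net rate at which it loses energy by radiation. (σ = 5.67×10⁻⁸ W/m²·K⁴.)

A = 4πr² = 4π × (1.1)² = 15.2 m².
Convert: 44 °C = 317 K.
Q = εσA(T⁴ − T_s⁴). T⁴ − T_s⁴ = (317)⁴ − (155)⁴ = 1.01×10^10 − 5.77×10^8 = 9.52×10^9 K⁴.
Q = 0.634 × 5.67×10⁻⁸ × 15.2 × 9.52×10^9 = 5200 W.

Q ≈ 5200 W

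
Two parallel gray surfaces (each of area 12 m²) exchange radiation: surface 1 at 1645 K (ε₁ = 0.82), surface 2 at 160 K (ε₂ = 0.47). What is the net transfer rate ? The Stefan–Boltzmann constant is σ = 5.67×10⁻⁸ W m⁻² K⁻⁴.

Q ≈ 2.12×10^6 W

For two large parallel gray plates, q = σ(T₁⁴ − T₂⁴) / (1/ε₁ + 1/ε₂ − 1).
1/ε₁ + 1/ε₂ − 1 = 1/0.82 + 1/0.47 − 1 = 2.347.
T₁⁴ − T₂⁴ = 7.32×10^12 − 6.55×10^8 = 7.32×10^12 K⁴.
q = 5.67×10⁻⁸ × 7.32×10^12 / 2.347 = 1.77×10^5 W/m².
Q = q·A = 1.77×10^5 × 12 = 2.12×10^6 W.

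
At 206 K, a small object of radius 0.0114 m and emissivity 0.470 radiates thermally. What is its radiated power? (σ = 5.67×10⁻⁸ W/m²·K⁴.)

P ≈ 0.0784 W

A = 4πr² = 4π × (0.0114)² = 1.63×10^-3 m².
P = εσAT⁴ = 0.470 × 5.67×10⁻⁸ × 1.63×10^-3 × (206)⁴ = 0.470 × 5.67×10⁻⁸ × 1.63×10^-3 × 1.80×10^9.
P = 0.0784 W.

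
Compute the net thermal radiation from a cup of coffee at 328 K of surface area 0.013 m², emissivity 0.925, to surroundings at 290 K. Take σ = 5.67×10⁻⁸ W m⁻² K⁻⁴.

Q ≈ 3.07 W

Q = εσA(T⁴ − T_s⁴). T⁴ − T_s⁴ = (328)⁴ − (290)⁴ = 1.16×10^10 − 7.07×10^9 = 4.50×10^9 K⁴.
Q = 0.925 × 5.67×10⁻⁸ × 0.0130 × 4.50×10^9 = 3.07 W.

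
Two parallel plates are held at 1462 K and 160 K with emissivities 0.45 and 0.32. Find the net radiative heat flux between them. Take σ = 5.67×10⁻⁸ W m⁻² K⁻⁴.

q ≈ 59600 W/m²

For two large parallel gray plates, q = σ(T₁⁴ − T₂⁴) / (1/ε₁ + 1/ε₂ − 1).
1/ε₁ + 1/ε₂ − 1 = 1/0.45 + 1/0.32 − 1 = 4.347.
T₁⁴ − T₂⁴ = 4.57×10^12 − 6.55×10^8 = 4.57×10^12 K⁴.
q = 5.67×10⁻⁸ × 4.57×10^12 / 4.347 = 59600 W/m².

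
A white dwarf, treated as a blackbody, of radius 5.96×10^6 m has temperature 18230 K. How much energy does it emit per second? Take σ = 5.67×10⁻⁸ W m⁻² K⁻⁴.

P ≈ 2.80×10^24 W

A = 4πr² = 4π × (5.96×10^6)² = 4.46×10^14 m².
P = σAT⁴ = 5.67×10⁻⁸ × 4.46×10^14 × (18230)⁴ = 5.67×10⁻⁸ × 4.46×10^14 × 1.10×10^17.
P = 2.80×10^24 W.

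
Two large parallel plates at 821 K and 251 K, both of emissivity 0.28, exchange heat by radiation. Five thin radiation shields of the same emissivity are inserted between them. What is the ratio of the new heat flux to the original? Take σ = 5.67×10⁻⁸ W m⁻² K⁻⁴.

ratio ≈ 0.167

With N identical shields there are N+1 = 6 gaps in series, each with the same radiative resistance, so the flux falls to 1/(N+1) of its unshielded value.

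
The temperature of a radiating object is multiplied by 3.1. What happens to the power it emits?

P ∝ T⁴, so the power scales as (3.1)⁴ = 92.4.

factor ≈ 92.4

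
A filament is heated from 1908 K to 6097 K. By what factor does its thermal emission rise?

ratio ≈ 104

P ∝ T⁴, so the ratio is (6097/1908)⁴ = (3.195)⁴ = 104.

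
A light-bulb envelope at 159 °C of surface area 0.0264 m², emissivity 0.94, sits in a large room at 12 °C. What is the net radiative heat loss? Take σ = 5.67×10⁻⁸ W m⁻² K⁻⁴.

Q ≈ 39.7 W

Convert: 159 °C = 432 K; 12 °C = 285 K.
Q = εσA(T⁴ − T_s⁴). T⁴ − T_s⁴ = (432)⁴ − (285)⁴ = 3.48×10^10 − 6.60×10^9 = 2.82×10^10 K⁴.
Q = 0.94 × 5.67×10⁻⁸ × 0.0264 × 2.82×10^10 = 39.7 W.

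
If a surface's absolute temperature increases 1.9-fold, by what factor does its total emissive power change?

P ∝ T⁴, so the power scales as (1.9)⁴ = 13.0.

factor ≈ 13.0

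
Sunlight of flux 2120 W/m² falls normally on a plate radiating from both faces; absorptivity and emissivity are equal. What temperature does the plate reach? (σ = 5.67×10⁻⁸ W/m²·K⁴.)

T ≈ 370 K

Absorbed flux αS = emitted flux 2εσT⁴ per unit area; with α = ε this gives T = (S/2σ)^(1/4).
T = (2120 / (2 × 5.67×10⁻⁸))^(1/4) = (1.87×10^10)^(1/4).
T = 370 K.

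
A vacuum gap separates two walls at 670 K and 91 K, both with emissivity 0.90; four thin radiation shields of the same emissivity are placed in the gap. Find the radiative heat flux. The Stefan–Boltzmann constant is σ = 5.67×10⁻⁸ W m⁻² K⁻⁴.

Each of the 5 gaps contributes resistance (2/ε − 1) = 2/0.90 − 1 = 1.222; total = 6.111.
q = σ(T₁⁴ − T₂⁴) / 6.111 = 5.67×10⁻⁸ × 2.01×10^11 / 6.111 = 1870 W/m².

q ≈ 1870 W/m²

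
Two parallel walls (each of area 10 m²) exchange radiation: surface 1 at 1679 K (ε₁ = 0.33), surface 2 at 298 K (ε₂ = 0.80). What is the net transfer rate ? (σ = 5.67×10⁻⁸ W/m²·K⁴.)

For two large parallel gray plates, q = σ(T₁⁴ − T₂⁴) / (1/ε₁ + 1/ε₂ − 1).
1/ε₁ + 1/ε₂ − 1 = 1/0.33 + 1/0.80 − 1 = 3.280.
T₁⁴ − T₂⁴ = 7.95×10^12 − 7.89×10^9 = 7.94×10^12 K⁴.
q = 5.67×10⁻⁸ × 7.94×10^12 / 3.280 = 1.37×10^5 W/m².
Q = q·A = 1.37×10^5 × 10 = 1.37×10^6 W.

Q ≈ 1.37×10^6 W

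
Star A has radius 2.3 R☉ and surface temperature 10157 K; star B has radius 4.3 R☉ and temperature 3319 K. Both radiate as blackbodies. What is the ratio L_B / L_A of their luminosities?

L = 4πR²σT⁴ ∝ R²T⁴, so L_B/L_A = (4.3/2.3)² × (3319/10157)⁴ = 3.50 × 0.0114 = 0.0399.

L_B/L_A ≈ 0.0399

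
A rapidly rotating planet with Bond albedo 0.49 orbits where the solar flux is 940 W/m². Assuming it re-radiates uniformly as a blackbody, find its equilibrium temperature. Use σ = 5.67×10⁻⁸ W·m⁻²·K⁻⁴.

Power absorbed = (1−a)S·πR²; power emitted = 4πR²σT⁴. Equating and cancelling πR²:
T = ((1−a)S / 4σ)^(1/4) = (479 / (4 × 5.67×10⁻⁸))^(1/4) = (2.11×10^9)^(1/4).
T = 214 K.

T ≈ 214 K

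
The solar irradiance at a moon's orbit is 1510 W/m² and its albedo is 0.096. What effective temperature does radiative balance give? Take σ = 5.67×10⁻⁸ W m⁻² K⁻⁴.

T ≈ 279 K

Power absorbed = (1−a)S·πR²; power emitted = 4πR²σT⁴. Equating and cancelling πR²:
T = ((1−a)S / 4σ)^(1/4) = (1370 / (4 × 5.67×10⁻⁸))^(1/4) = (6.02×10^9)^(1/4).
T = 279 K.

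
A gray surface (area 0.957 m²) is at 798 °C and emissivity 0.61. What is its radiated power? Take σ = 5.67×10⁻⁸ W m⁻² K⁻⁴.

P ≈ 43500 W

798 °C = 1071 K.
Stefan–Boltzmann: P = εσAT⁴ = 0.61 × 5.67×10⁻⁸ × 0.957 × (1071)⁴ = 0.61 × 5.67×10⁻⁸ × 0.957 × 1.32×10^12.
P = 43500 W.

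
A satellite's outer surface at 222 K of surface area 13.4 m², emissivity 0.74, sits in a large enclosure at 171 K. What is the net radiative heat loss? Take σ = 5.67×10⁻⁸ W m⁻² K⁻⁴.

Q = εσA(T⁴ − T_s⁴). T⁴ − T_s⁴ = (222)⁴ − (171)⁴ = 2.43×10^9 − 8.55×10^8 = 1.57×10^9 K⁴.
Q = 0.74 × 5.67×10⁻⁸ × 13.4 × 1.57×10^9 = 885 W.

Q ≈ 885 W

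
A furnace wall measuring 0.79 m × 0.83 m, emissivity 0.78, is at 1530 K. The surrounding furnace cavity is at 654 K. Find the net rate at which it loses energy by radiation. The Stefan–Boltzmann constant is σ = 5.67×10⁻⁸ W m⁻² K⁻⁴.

Q ≈ 1.54×10^5 W

A = 0.79 × 0.83 = 0.656 m².
Q = εσA(T⁴ − T_s⁴). T⁴ − T_s⁴ = (1530)⁴ − (654)⁴ = 5.48×10^12 − 1.83×10^11 = 5.30×10^12 K⁴.
Q = 0.78 × 5.67×10⁻⁸ × 0.656 × 5.30×10^12 = 1.54×10^5 W.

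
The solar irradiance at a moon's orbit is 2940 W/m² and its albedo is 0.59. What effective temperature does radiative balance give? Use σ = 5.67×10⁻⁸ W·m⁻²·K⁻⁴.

T ≈ 270 K

Power absorbed = (1−a)S·πR²; power emitted = 4πR²σT⁴. Equating and cancelling πR²:
T = ((1−a)S / 4σ)^(1/4) = (1210 / (4 × 5.67×10⁻⁸))^(1/4) = (5.31×10^9)^(1/4).
T = 270 K.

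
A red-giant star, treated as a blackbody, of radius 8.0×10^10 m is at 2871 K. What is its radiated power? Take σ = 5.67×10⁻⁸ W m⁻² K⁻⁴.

P ≈ 3.10×10^29 W

A = 4πr² = 4π × (8.0×10^10)² = 8.04×10^22 m².
P = σAT⁴ = 5.67×10⁻⁸ × 8.04×10^22 × (2871)⁴ = 5.67×10⁻⁸ × 8.04×10^22 × 6.79×10^13.
P = 3.10×10^29 W.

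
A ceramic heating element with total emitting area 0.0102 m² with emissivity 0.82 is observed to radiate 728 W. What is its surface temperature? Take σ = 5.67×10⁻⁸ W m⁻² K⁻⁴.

From P = εσAT⁴, T = (P / εσA)^(1/4) = (728 / (0.82 × 5.67×10⁻⁸ × 0.0102))^(1/4).
T = (1.54×10^12)^(1/4) = 1110 K.

T ≈ 1110 K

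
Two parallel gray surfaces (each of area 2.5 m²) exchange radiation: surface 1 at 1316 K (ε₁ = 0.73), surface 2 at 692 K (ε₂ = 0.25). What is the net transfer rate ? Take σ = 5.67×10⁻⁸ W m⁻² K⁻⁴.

Q ≈ 89900 W

For two large parallel gray plates, q = σ(T₁⁴ − T₂⁴) / (1/ε₁ + 1/ε₂ − 1).
1/ε₁ + 1/ε₂ − 1 = 1/0.73 + 1/0.25 − 1 = 4.370.
T₁⁴ − T₂⁴ = 3.00×10^12 − 2.29×10^11 = 2.77×10^12 K⁴.
q = 5.67×10⁻⁸ × 2.77×10^12 / 4.370 = 35900 W/m².
Q = q·A = 35900 × 2.5 = 89900 W.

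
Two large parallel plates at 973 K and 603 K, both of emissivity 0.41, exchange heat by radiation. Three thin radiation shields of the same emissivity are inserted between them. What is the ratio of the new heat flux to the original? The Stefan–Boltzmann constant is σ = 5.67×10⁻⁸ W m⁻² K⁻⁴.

ratio ≈ 0.250

With N identical shields there are N+1 = 4 gaps in series, each with the same radiative resistance, so the flux falls to 1/(N+1) of its unshielded value.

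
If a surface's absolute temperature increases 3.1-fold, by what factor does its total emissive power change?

factor ≈ 92.4

P ∝ T⁴, so the power scales as (3.1)⁴ = 92.4.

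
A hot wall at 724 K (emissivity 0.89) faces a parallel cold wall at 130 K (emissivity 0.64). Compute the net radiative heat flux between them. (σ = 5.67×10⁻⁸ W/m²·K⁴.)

q ≈ 9230 W/m²

For two large parallel gray plates, q = σ(T₁⁴ − T₂⁴) / (1/ε₁ + 1/ε₂ − 1).
1/ε₁ + 1/ε₂ − 1 = 1/0.89 + 1/0.64 − 1 = 1.686.
T₁⁴ − T₂⁴ = 2.75×10^11 − 2.86×10^8 = 2.74×10^11 K⁴.
q = 5.67×10⁻⁸ × 2.74×10^11 / 1.686 = 9230 W/m².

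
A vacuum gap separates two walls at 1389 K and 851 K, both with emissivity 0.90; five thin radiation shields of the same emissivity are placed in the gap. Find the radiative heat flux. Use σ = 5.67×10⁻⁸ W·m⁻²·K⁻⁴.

q ≈ 24700 W/m²

Each of the 6 gaps contributes resistance (2/ε − 1) = 2/0.90 − 1 = 1.222; total = 7.333.
q = σ(T₁⁴ − T₂⁴) / 7.333 = 5.67×10⁻⁸ × 3.20×10^12 / 7.333 = 24700 W/m².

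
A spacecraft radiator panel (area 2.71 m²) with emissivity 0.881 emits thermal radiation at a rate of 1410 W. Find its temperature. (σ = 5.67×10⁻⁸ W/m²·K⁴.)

T ≈ 319 K

From P = εσAT⁴, T = (P / εσA)^(1/4) = (1410 / (0.881 × 5.67×10⁻⁸ × 2.71))^(1/4).
T = (1.04×10^10)^(1/4) = 319 K.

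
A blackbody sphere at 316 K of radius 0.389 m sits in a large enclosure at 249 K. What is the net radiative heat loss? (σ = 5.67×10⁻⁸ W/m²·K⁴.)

A = 4πr² = 4π × (0.389)² = 1.90 m².
Q = σA(T⁴ − T_s⁴). T⁴ − T_s⁴ = (316)⁴ − (249)⁴ = 9.97×10^9 − 3.84×10^9 = 6.13×10^9 K⁴.
Q = 5.67×10⁻⁸ × 1.90 × 6.13×10^9 = 661 W.

Q ≈ 661 W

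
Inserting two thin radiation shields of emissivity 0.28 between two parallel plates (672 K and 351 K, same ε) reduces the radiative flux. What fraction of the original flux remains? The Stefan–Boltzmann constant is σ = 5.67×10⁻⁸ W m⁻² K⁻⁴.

With N identical shields there are N+1 = 3 gaps in series, each with the same radiative resistance, so the flux falls to 1/(N+1) of its unshielded value.

ratio ≈ 0.333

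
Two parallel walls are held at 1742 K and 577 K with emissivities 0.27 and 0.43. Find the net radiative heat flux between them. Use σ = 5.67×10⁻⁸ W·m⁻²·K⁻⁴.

For two large parallel gray plates, q = σ(T₁⁴ − T₂⁴) / (1/ε₁ + 1/ε₂ − 1).
1/ε₁ + 1/ε₂ − 1 = 1/0.27 + 1/0.43 − 1 = 5.029.
T₁⁴ − T₂⁴ = 9.21×10^12 − 1.11×10^11 = 9.10×10^12 K⁴.
q = 5.67×10⁻⁸ × 9.10×10^12 / 5.029 = 1.03×10^5 W/m².

q ≈ 1.03×10^5 W/m²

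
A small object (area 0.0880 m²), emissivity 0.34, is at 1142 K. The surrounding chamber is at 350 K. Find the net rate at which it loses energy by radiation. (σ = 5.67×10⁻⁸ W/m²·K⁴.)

Q ≈ 2860 W

Q = εσA(T⁴ − T_s⁴). T⁴ − T_s⁴ = (1142)⁴ − (350)⁴ = 1.70×10^12 − 1.50×10^10 = 1.69×10^12 K⁴.
Q = 0.34 × 5.67×10⁻⁸ × 0.0880 × 1.69×10^12 = 2860 W.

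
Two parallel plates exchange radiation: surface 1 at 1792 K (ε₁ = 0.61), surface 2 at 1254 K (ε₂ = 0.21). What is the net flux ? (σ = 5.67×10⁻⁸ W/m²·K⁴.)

For two large parallel gray plates, q = σ(T₁⁴ − T₂⁴) / (1/ε₁ + 1/ε₂ − 1).
1/ε₁ + 1/ε₂ − 1 = 1/0.61 + 1/0.21 − 1 = 5.401.
T₁⁴ − T₂⁴ = 1.03×10^13 − 2.47×10^12 = 7.84×10^12 K⁴.
q = 5.67×10⁻⁸ × 7.84×10^12 / 5.401 = 82300 W/m².

q ≈ 82300 W/m²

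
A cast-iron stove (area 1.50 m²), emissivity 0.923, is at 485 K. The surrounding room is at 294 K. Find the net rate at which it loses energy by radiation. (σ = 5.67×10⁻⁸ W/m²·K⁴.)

Q ≈ 3760 W

Q = εσA(T⁴ − T_s⁴). T⁴ − T_s⁴ = (485)⁴ − (294)⁴ = 5.53×10^10 − 7.47×10^9 = 4.79×10^10 K⁴.
Q = 0.923 × 5.67×10⁻⁸ × 1.50 × 4.79×10^10 = 3760 W.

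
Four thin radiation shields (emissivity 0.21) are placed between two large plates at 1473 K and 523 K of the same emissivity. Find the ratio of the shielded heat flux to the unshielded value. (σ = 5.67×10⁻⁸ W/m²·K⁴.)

ratio ≈ 0.200

With N identical shields there are N+1 = 5 gaps in series, each with the same radiative resistance, so the flux falls to 1/(N+1) of its unshielded value.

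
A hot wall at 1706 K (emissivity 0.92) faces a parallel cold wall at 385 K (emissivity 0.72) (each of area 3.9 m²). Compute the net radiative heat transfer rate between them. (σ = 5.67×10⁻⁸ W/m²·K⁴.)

For two large parallel gray plates, q = σ(T₁⁴ − T₂⁴) / (1/ε₁ + 1/ε₂ − 1).
1/ε₁ + 1/ε₂ − 1 = 1/0.92 + 1/0.72 − 1 = 1.476.
T₁⁴ − T₂⁴ = 8.47×10^12 − 2.20×10^10 = 8.45×10^12 K⁴.
q = 5.67×10⁻⁸ × 8.45×10^12 / 1.476 = 3.25×10^5 W/m².
Q = q·A = 3.25×10^5 × 3.9 = 1.27×10^6 W.

Q ≈ 1.27×10^6 W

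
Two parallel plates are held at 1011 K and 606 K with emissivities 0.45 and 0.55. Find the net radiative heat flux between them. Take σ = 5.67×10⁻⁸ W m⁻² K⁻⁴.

For two large parallel gray plates, q = σ(T₁⁴ − T₂⁴) / (1/ε₁ + 1/ε₂ − 1).
1/ε₁ + 1/ε₂ − 1 = 1/0.45 + 1/0.55 − 1 = 3.040.
T₁⁴ − T₂⁴ = 1.04×10^12 − 1.35×10^11 = 9.10×10^11 K⁴.
q = 5.67×10⁻⁸ × 9.10×10^11 / 3.040 = 17000 W/m².

q ≈ 17000 W/m²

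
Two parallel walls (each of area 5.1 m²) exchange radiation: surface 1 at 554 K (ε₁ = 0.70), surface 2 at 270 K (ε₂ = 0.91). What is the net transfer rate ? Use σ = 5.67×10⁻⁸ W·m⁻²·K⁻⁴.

For two large parallel gray plates, q = σ(T₁⁴ − T₂⁴) / (1/ε₁ + 1/ε₂ − 1).
1/ε₁ + 1/ε₂ − 1 = 1/0.70 + 1/0.91 − 1 = 1.527.
T₁⁴ − T₂⁴ = 9.42×10^10 − 5.31×10^9 = 8.89×10^10 K⁴.
q = 5.67×10⁻⁸ × 8.89×10^10 / 1.527 = 3300 W/m².
Q = q·A = 3300 × 5.1 = 16800 W.

Q ≈ 16800 W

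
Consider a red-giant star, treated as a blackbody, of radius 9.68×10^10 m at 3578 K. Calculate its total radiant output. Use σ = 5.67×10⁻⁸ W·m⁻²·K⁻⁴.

A = 4πr² = 4π × (9.68×10^10)² = 1.18×10^23 m².
P = σAT⁴ = 5.67×10⁻⁸ × 1.18×10^23 × (3578)⁴ = 5.67×10⁻⁸ × 1.18×10^23 × 1.64×10^14.
P = 1.09×10^30 W.

P ≈ 1.09×10^30 W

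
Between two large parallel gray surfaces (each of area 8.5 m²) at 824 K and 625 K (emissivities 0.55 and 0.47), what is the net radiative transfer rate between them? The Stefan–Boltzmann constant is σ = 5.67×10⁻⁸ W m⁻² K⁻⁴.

Q ≈ 50500 W

For two large parallel gray plates, q = σ(T₁⁴ − T₂⁴) / (1/ε₁ + 1/ε₂ − 1).
1/ε₁ + 1/ε₂ − 1 = 1/0.55 + 1/0.47 − 1 = 2.946.
T₁⁴ − T₂⁴ = 4.61×10^11 − 1.53×10^11 = 3.08×10^11 K⁴.
q = 5.67×10⁻⁸ × 3.08×10^11 / 2.946 = 5940 W/m².
Q = q·A = 5940 × 8.5 = 50500 W.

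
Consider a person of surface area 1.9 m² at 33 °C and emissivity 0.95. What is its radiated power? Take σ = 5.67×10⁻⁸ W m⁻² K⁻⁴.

33 °C = 306 K.
Stefan–Boltzmann: P = εσAT⁴ = 0.95 × 5.67×10⁻⁸ × 1.90 × (306)⁴ = 0.95 × 5.67×10⁻⁸ × 1.90 × 8.77×10^9.
P = 897 W.

P ≈ 897 W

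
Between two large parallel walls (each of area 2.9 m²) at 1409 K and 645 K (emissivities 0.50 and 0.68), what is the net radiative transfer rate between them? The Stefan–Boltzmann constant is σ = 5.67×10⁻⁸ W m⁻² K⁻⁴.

For two large parallel gray plates, q = σ(T₁⁴ − T₂⁴) / (1/ε₁ + 1/ε₂ − 1).
1/ε₁ + 1/ε₂ − 1 = 1/0.50 + 1/0.68 − 1 = 2.471.
T₁⁴ − T₂⁴ = 3.94×10^12 − 1.73×10^11 = 3.77×10^12 K⁴.
q = 5.67×10⁻⁸ × 3.77×10^12 / 2.471 = 86500 W/m².
Q = q·A = 86500 × 2.9 = 2.51×10^5 W.

Q ≈ 2.51×10^5 W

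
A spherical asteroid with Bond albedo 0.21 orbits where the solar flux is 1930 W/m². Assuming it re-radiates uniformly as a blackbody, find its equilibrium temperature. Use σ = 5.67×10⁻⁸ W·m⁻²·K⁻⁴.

T ≈ 286 K

Power absorbed = (1−a)S·πR²; power emitted = 4πR²σT⁴. Equating and cancelling πR²:
T = ((1−a)S / 4σ)^(1/4) = (1520 / (4 × 5.67×10⁻⁸))^(1/4) = (6.72×10^9)^(1/4).
T = 286 K.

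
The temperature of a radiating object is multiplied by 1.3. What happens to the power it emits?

factor ≈ 2.86

P ∝ T⁴, so the power scales as (1.3)⁴ = 2.86.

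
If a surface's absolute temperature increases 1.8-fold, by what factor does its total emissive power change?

factor ≈ 10.5

P ∝ T⁴, so the power scales as (1.8)⁴ = 10.5.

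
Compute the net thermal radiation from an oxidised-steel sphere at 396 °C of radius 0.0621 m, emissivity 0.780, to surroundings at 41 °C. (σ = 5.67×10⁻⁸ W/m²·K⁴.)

Q ≈ 408 W

A = 4πr² = 4π × (0.0621)² = 0.0485 m².
Convert: 396 °C = 669 K; 41 °C = 314 K.
Q = εσA(T⁴ − T_s⁴). T⁴ − T_s⁴ = (669)⁴ − (314)⁴ = 2.00×10^11 − 9.72×10^9 = 1.91×10^11 K⁴.
Q = 0.780 × 5.67×10⁻⁸ × 0.0485 × 1.91×10^11 = 408 W.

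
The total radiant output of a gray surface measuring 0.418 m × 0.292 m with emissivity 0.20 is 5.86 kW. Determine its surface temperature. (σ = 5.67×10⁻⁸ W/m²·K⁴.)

A = 0.418 × 0.292 = 0.122 m².
From P = εσAT⁴, T = (P / εσA)^(1/4) = (5860 / (0.20 × 5.67×10⁻⁸ × 0.122))^(1/4).
T = (4.23×10^12)^(1/4) = 1430 K.

T ≈ 1430 K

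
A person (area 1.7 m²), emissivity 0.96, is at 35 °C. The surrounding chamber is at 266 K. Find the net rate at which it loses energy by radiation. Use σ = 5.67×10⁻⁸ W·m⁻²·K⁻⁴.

Q ≈ 369 W

Convert: 35 °C = 308 K.
Q = εσA(T⁴ − T_s⁴). T⁴ − T_s⁴ = (308)⁴ − (266)⁴ = 9.00×10^9 − 5.01×10^9 = 3.99×10^9 K⁴.
Q = 0.96 × 5.67×10⁻⁸ × 1.70 × 3.99×10^9 = 369 W.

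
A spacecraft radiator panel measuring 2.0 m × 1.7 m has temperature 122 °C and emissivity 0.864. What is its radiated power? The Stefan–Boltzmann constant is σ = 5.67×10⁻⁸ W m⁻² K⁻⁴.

A = 2.0 × 1.7 = 3.40 m².
122 °C = 395 K.
P = εσAT⁴ = 0.864 × 5.67×10⁻⁸ × 3.40 × (395)⁴ = 0.864 × 5.67×10⁻⁸ × 3.40 × 2.43×10^10.
P = 4050 W.

P ≈ 4050 W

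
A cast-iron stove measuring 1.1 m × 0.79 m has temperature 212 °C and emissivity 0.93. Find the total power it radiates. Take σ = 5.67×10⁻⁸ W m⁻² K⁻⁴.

A = 1.1 × 0.79 = 0.869 m².
212 °C = 485 K.
P = εσAT⁴ = 0.93 × 5.67×10⁻⁸ × 0.869 × (485)⁴ = 0.93 × 5.67×10⁻⁸ × 0.869 × 5.53×10^10.
P = 2540 W.

P ≈ 2540 W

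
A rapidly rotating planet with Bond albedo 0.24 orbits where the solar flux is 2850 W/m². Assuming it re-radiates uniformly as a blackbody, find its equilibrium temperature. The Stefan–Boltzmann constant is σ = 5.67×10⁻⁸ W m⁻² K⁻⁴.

Power absorbed = (1−a)S·πR²; power emitted = 4πR²σT⁴. Equating and cancelling πR²:
T = ((1−a)S / 4σ)^(1/4) = (2170 / (4 × 5.67×10⁻⁸))^(1/4) = (9.55×10^9)^(1/4).
T = 313 K.

T ≈ 313 K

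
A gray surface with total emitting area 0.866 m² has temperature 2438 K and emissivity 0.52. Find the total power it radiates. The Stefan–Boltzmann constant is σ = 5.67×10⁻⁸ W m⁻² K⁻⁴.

P = εσAT⁴ = 0.52 × 5.67×10⁻⁸ × 0.866 × (2438)⁴ = 0.52 × 5.67×10⁻⁸ × 0.866 × 3.53×10^13.
P = 9.02×10^5 W.

P ≈ 9.02×10^5 W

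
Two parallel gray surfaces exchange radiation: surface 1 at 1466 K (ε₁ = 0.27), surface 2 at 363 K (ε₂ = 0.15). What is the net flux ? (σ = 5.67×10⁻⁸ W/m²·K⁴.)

For two large parallel gray plates, q = σ(T₁⁴ − T₂⁴) / (1/ε₁ + 1/ε₂ − 1).
1/ε₁ + 1/ε₂ − 1 = 1/0.27 + 1/0.15 − 1 = 9.370.
T₁⁴ − T₂⁴ = 4.62×10^12 − 1.74×10^10 = 4.60×10^12 K⁴.
q = 5.67×10⁻⁸ × 4.60×10^12 / 9.370 = 27800 W/m².

q ≈ 27800 W/m²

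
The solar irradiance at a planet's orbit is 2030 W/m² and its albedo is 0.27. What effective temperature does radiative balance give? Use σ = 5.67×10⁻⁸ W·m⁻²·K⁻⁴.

Power absorbed = (1−a)S·πR²; power emitted = 4πR²σT⁴. Equating and cancelling πR²:
T = ((1−a)S / 4σ)^(1/4) = (1480 / (4 × 5.67×10⁻⁸))^(1/4) = (6.53×10^9)^(1/4).
T = 284 K.

T ≈ 284 K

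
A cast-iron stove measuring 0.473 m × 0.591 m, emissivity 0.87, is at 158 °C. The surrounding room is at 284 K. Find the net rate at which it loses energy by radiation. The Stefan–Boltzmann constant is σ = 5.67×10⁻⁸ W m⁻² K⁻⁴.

Q ≈ 386 W

A = 0.473 × 0.591 = 0.280 m².
Convert: 158 °C = 431 K.
Q = εσA(T⁴ − T_s⁴). T⁴ − T_s⁴ = (431)⁴ − (284)⁴ = 3.45×10^10 − 6.51×10^9 = 2.80×10^10 K⁴.
Q = 0.87 × 5.67×10⁻⁸ × 0.280 × 2.80×10^10 = 386 W.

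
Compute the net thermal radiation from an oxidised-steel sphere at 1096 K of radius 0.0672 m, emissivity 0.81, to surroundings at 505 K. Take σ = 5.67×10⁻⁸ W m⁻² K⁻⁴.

Q ≈ 3590 W

A = 4πr² = 4π × (0.0672)² = 0.0567 m².
Q = εσA(T⁴ − T_s⁴). T⁴ − T_s⁴ = (1096)⁴ − (505)⁴ = 1.44×10^12 − 6.50×10^10 = 1.38×10^12 K⁴.
Q = 0.81 × 5.67×10⁻⁸ × 0.0567 × 1.38×10^12 = 3590 W.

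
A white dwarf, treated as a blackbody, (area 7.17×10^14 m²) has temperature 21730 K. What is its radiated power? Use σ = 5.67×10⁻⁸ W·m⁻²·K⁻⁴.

P = σAT⁴ = 5.67×10⁻⁸ × 7.17×10^14 × (21730)⁴ = 5.67×10⁻⁸ × 7.17×10^14 × 2.23×10^17.
P = 9.06×10^24 W.

P ≈ 9.06×10^24 W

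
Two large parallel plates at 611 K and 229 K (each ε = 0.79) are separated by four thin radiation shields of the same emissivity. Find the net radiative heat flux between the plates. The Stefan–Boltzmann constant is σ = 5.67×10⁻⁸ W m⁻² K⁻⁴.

Each of the 5 gaps contributes resistance (2/ε − 1) = 2/0.79 − 1 = 1.532; total = 7.658.
q = σ(T₁⁴ − T₂⁴) / 7.658 = 5.67×10⁻⁸ × 1.37×10^11 / 7.658 = 1010 W/m².

q ≈ 1010 W/m²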